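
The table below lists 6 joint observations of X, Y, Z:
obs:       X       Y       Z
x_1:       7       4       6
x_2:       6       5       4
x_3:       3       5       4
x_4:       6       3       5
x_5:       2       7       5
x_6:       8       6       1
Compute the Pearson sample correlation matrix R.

Step 1 — column means:
  mean(X) = (7 + 6 + 3 + 6 + 2 + 8) / 6 = 32/6 = 5.3333
  mean(Y) = (4 + 5 + 5 + 3 + 7 + 6) / 6 = 30/6 = 5
  mean(Z) = (6 + 4 + 4 + 5 + 5 + 1) / 6 = 25/6 = 4.1667

Step 2 — sample variances and covariances s[i,j] = (1/(n-1)) · Σ_k (x_{k,i} - mean_i) · (x_{k,j} - mean_j), with n-1 = 5:
  s[X,X] = ((1.6667)·(1.6667) + (0.6667)·(0.6667) + (-2.3333)·(-2.3333) + (0.6667)·(0.6667) + (-3.3333)·(-3.3333) + (2.6667)·(2.6667)) / 5 = 27.3333/5 = 5.4667
  s[X,Y] = ((1.6667)·(-1) + (0.6667)·(0) + (-2.3333)·(0) + (0.6667)·(-2) + (-3.3333)·(2) + (2.6667)·(1)) / 5 = -7/5 = -1.4
  s[X,Z] = ((1.6667)·(1.8333) + (0.6667)·(-0.1667) + (-2.3333)·(-0.1667) + (0.6667)·(0.8333) + (-3.3333)·(0.8333) + (2.6667)·(-3.1667)) / 5 = -7.3333/5 = -1.4667
  s[Y,Y] = ((-1)·(-1) + (0)·(0) + (0)·(0) + (-2)·(-2) + (2)·(2) + (1)·(1)) / 5 = 10/5 = 2
  s[Y,Z] = ((-1)·(1.8333) + (0)·(-0.1667) + (0)·(-0.1667) + (-2)·(0.8333) + (2)·(0.8333) + (1)·(-3.1667)) / 5 = -5/5 = -1
  s[Z,Z] = ((1.8333)·(1.8333) + (-0.1667)·(-0.1667) + (-0.1667)·(-0.1667) + (0.8333)·(0.8333) + (0.8333)·(0.8333) + (-3.1667)·(-3.1667)) / 5 = 14.8333/5 = 2.9667
  Sample standard deviations s_i = √(s[i,i]):
  s(X) = √(5.4667) = 2.3381
  s(Y) = √(2) = 1.4142
  s(Z) = √(2.9667) = 1.7224

Step 3 — r_{ij} = s_{ij} / (s_i · s_j):
  r[X,X] = 1 (diagonal).
  r[X,Y] = -1.4 / (2.3381 · 1.4142) = -1.4 / 3.3066 = -0.4234
  r[X,Z] = -1.4667 / (2.3381 · 1.7224) = -1.4667 / 4.0271 = -0.3642
  r[Y,Y] = 1 (diagonal).
  r[Y,Z] = -1 / (1.4142 · 1.7224) = -1 / 2.4358 = -0.4105
  r[Z,Z] = 1 (diagonal).

R is symmetric with unit diagonal. Assembling:

R = [[1, -0.4234, -0.3642],
 [-0.4234, 1, -0.4105],
 [-0.3642, -0.4105, 1]]


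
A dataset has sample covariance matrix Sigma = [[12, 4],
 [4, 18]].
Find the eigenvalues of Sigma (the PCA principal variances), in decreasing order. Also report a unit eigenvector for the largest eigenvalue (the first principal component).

Step 1 — characteristic polynomial of 2×2 Sigma:
  det(Sigma - λI) = λ² - trace · λ + det = 0.
  trace = 12 + 18 = 30, det = 12·18 - (4)² = 200.
Step 2 — discriminant:
  Δ = trace² - 4·det = 900 - 800 = 100.
Step 3 — eigenvalues:
  λ = (trace ± √Δ)/2 = (30 ± 10)/2,
  λ_1 = 20,  λ_2 = 10.

Step 4 — unit eigenvector for λ_1: solve (Sigma - λ_1 I)v = 0. First row:
  (12 - 20)·v_x + (4)·v_y = 0, i.e. (-8)·v_x + (4)·v_y = 0,
  so v ∝ (b, λ_1 - a) = (4, 8) = u.
  ||u|| = √((4)² + (8)²) = √(80) ≈ 8.9443,
  v_1 = u/||u|| ≈ (0.4472, 0.8944) (||v_1|| = 1).

λ_1 = 20,  λ_2 = 10;  v_1 ≈ (0.4472, 0.8944)


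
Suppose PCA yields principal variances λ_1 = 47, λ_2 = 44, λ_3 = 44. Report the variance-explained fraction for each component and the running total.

Step 1 — total variance = trace(Sigma) = Σ λ_i = 47 + 44 + 44 = 135.

Step 2 — fraction explained by component i = λ_i / Σ λ:
  PC1: 47/135 = 0.3481
  PC2: 44/135 = 0.3259
  PC3: 44/135 = 0.3259

Step 3 — cumulative fraction after k components = (λ_1 + ... + λ_k) / Σ λ:
  k = 1: 47/135 = 0.3481
  k = 2: (47 + 44)/135 = 91/135 = 0.6741
  k = 3: (47 + 44 + 44)/135 = 135/135 = 1

Summary (fraction, with percent):

explained: PC1 0.3481 (34.81%), PC2 0.3259 (32.59%), PC3 0.3259 (32.59%);  cumulative: 0.3481, 0.6741, 1


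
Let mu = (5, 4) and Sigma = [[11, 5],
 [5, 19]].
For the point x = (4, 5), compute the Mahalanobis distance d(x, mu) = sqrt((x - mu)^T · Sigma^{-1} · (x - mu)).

Step 1 — centre the observation: (x - mu) = (-1, 1).

Step 2 — invert Sigma. det(Sigma) = 11·19 - (5)² = 184.
  Sigma^{-1} = (1/det) · [[d, -b], [-b, a]] = [[0.1033, -0.0272],
 [-0.0272, 0.0598]].

Step 3 — form the quadratic (x - mu)^T · Sigma^{-1} · (x - mu):
  Sigma^{-1} · (x - mu) = (-0.1304, 0.087).
  (x - mu)^T · [Sigma^{-1} · (x - mu)] = (-1)·(-0.1304) + (1)·(0.087) = 0.2174.

Step 4 — take square root: d = √(0.2174) ≈ 0.4663.

d(x, mu) = √(0.2174) ≈ 0.4663


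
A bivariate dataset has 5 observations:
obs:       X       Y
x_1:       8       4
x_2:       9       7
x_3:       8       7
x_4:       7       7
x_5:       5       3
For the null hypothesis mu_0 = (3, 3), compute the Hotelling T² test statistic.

Step 1 — sample mean vector:
  mean(X) = (8 + 9 + 8 + 7 + 5) / 5 = 37/5 = 7.4
  mean(Y) = (4 + 7 + 7 + 7 + 3) / 5 = 28/5 = 5.6
  x̄ = (7.4, 5.6),  deviation x̄ - mu_0 = (7.4, 5.6) - (3, 3) = (4.4, 2.6).

Step 2 — sample covariance matrix, S[i,j] = (1/(n-1)) · Σ_k (x_{k,i} - mean_i) · (x_{k,j} - mean_j), divisor n-1 = 4:
  S[X,X] = ((0.6)·(0.6) + (1.6)·(1.6) + (0.6)·(0.6) + (-0.4)·(-0.4) + (-2.4)·(-2.4)) / 4 = 9.2/4 = 2.3
  S[X,Y] = ((0.6)·(-1.6) + (1.6)·(1.4) + (0.6)·(1.4) + (-0.4)·(1.4) + (-2.4)·(-2.6)) / 4 = 7.8/4 = 1.95
  S[Y,Y] = ((-1.6)·(-1.6) + (1.4)·(1.4) + (1.4)·(1.4) + (1.4)·(1.4) + (-2.6)·(-2.6)) / 4 = 15.2/4 = 3.8
  S = [[2.3, 1.95],
 [1.95, 3.8]].

Step 3 — invert S. det(S) = 2.3·3.8 - (1.95)² = 4.9375.
  S^{-1} = (1/det) · [[d, -b], [-b, a]] = [[0.7696, -0.3949],
 [-0.3949, 0.4658]].

Step 4 — quadratic form (x̄ - mu_0)^T · S^{-1} · (x̄ - mu_0):
  S^{-1} · (x̄ - mu_0) = (2.3595, -0.5266),
  (x̄ - mu_0)^T · [...] = (4.4)·(2.3595) + (2.6)·(-0.5266) = 9.0127.

Step 5 — scale by n: T² = 5 · 9.0127 = 45.0633.

T² ≈ 45.0633


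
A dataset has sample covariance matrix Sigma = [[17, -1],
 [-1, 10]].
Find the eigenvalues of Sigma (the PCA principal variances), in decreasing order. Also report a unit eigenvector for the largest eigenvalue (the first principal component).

Step 1 — characteristic polynomial of 2×2 Sigma:
  det(Sigma - λI) = λ² - trace · λ + det = 0.
  trace = 17 + 10 = 27, det = 17·10 - (-1)² = 169.
Step 2 — discriminant:
  Δ = trace² - 4·det = 729 - 676 = 53.
Step 3 — eigenvalues:
  λ = (trace ± √Δ)/2 = (27 ± 7.2801)/2,
  λ_1 = 17.1401,  λ_2 = 9.8599.

Step 4 — unit eigenvector for λ_1: solve (Sigma - λ_1 I)v = 0. First row:
  (17 - 17.1401)·v_x + (-1)·v_y = 0, i.e. (-0.1401)·v_x + (-1)·v_y = 0,
  so v ∝ (b, λ_1 - a) = (-1, 0.1401); multiply by -1 so the first entry is positive: u = (1, -0.1401).
  ||u|| = √((1)² + (-0.1401)²) = √(1.0196) ≈ 1.0098,
  v_1 = u/||u|| ≈ (0.9903, -0.1387) (||v_1|| = 1).

λ_1 = 17.1401,  λ_2 = 9.8599;  v_1 ≈ (0.9903, -0.1387)


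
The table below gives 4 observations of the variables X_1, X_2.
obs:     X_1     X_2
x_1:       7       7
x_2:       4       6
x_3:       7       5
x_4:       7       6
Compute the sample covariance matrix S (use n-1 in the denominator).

Step 1 — column means:
  mean(X_1) = (7 + 4 + 7 + 7) / 4 = 25/4 = 6.25
  mean(X_2) = (7 + 6 + 5 + 6) / 4 = 24/4 = 6

Step 2 — sample covariance S[i,j] = (1/(n-1)) · Σ_k (x_{k,i} - mean_i) · (x_{k,j} - mean_j), with n-1 = 3.
  S[X_1,X_1] = ((0.75)·(0.75) + (-2.25)·(-2.25) + (0.75)·(0.75) + (0.75)·(0.75)) / 3 = 6.75/3 = 2.25
  S[X_1,X_2] = ((0.75)·(1) + (-2.25)·(0) + (0.75)·(-1) + (0.75)·(0)) / 3 = 0/3 = 0
  S[X_2,X_2] = ((1)·(1) + (0)·(0) + (-1)·(-1) + (0)·(0)) / 3 = 2/3 = 0.6667

S is symmetric (S[j,i] = S[i,j]). Assembling:

S = [[2.25, 0],
 [0, 0.6667]]


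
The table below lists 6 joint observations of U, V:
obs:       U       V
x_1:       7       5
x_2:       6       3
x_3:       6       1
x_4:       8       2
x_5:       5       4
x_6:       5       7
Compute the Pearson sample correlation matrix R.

Step 1 — column means:
  mean(U) = (7 + 6 + 6 + 8 + 5 + 5) / 6 = 37/6 = 6.1667
  mean(V) = (5 + 3 + 1 + 2 + 4 + 7) / 6 = 22/6 = 3.6667

Step 2 — sample variances and covariances s[i,j] = (1/(n-1)) · Σ_k (x_{k,i} - mean_i) · (x_{k,j} - mean_j), with n-1 = 5:
  s[U,U] = ((0.8333)·(0.8333) + (-0.1667)·(-0.1667) + (-0.1667)·(-0.1667) + (1.8333)·(1.8333) + (-1.1667)·(-1.1667) + (-1.1667)·(-1.1667)) / 5 = 6.8333/5 = 1.3667
  s[U,V] = ((0.8333)·(1.3333) + (-0.1667)·(-0.6667) + (-0.1667)·(-2.6667) + (1.8333)·(-1.6667) + (-1.1667)·(0.3333) + (-1.1667)·(3.3333)) / 5 = -5.6667/5 = -1.1333
  s[V,V] = ((1.3333)·(1.3333) + (-0.6667)·(-0.6667) + (-2.6667)·(-2.6667) + (-1.6667)·(-1.6667) + (0.3333)·(0.3333) + (3.3333)·(3.3333)) / 5 = 23.3333/5 = 4.6667
  Sample standard deviations s_i = √(s[i,i]):
  s(U) = √(1.3667) = 1.169
  s(V) = √(4.6667) = 2.1602

Step 3 — r_{ij} = s_{ij} / (s_i · s_j):
  r[U,U] = 1 (diagonal).
  r[U,V] = -1.1333 / (1.169 · 2.1602) = -1.1333 / 2.5254 = -0.4488
  r[V,V] = 1 (diagonal).

R is symmetric with unit diagonal. Assembling:

R = [[1, -0.4488],
 [-0.4488, 1]]


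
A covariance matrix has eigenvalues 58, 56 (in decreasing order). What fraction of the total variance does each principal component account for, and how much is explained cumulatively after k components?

Step 1 — total variance = trace(Sigma) = Σ λ_i = 58 + 56 = 114.

Step 2 — fraction explained by component i = λ_i / Σ λ:
  PC1: 58/114 = 0.5088
  PC2: 56/114 = 0.4912

Step 3 — cumulative fraction after k components = (λ_1 + ... + λ_k) / Σ λ:
  k = 1: 58/114 = 0.5088
  k = 2: (58 + 56)/114 = 114/114 = 1

Summary (fraction, with percent):

explained: PC1 0.5088 (50.88%), PC2 0.4912 (49.12%);  cumulative: 0.5088, 1


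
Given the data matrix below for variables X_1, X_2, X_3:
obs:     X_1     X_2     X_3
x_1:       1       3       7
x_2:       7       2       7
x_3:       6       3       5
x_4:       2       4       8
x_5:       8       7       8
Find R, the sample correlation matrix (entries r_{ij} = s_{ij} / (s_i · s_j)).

Step 1 — column means:
  mean(X_1) = (1 + 7 + 6 + 2 + 8) / 5 = 24/5 = 4.8
  mean(X_2) = (3 + 2 + 3 + 4 + 7) / 5 = 19/5 = 3.8
  mean(X_3) = (7 + 7 + 5 + 8 + 8) / 5 = 35/5 = 7

Step 2 — sample variances and covariances s[i,j] = (1/(n-1)) · Σ_k (x_{k,i} - mean_i) · (x_{k,j} - mean_j), with n-1 = 4:
  s[X_1,X_1] = ((-3.8)·(-3.8) + (2.2)·(2.2) + (1.2)·(1.2) + (-2.8)·(-2.8) + (3.2)·(3.2)) / 4 = 38.8/4 = 9.7
  s[X_1,X_2] = ((-3.8)·(-0.8) + (2.2)·(-1.8) + (1.2)·(-0.8) + (-2.8)·(0.2) + (3.2)·(3.2)) / 4 = 7.8/4 = 1.95
  s[X_1,X_3] = ((-3.8)·(0) + (2.2)·(0) + (1.2)·(-2) + (-2.8)·(1) + (3.2)·(1)) / 4 = -2/4 = -0.5
  s[X_2,X_2] = ((-0.8)·(-0.8) + (-1.8)·(-1.8) + (-0.8)·(-0.8) + (0.2)·(0.2) + (3.2)·(3.2)) / 4 = 14.8/4 = 3.7
  s[X_2,X_3] = ((-0.8)·(0) + (-1.8)·(0) + (-0.8)·(-2) + (0.2)·(1) + (3.2)·(1)) / 4 = 5/4 = 1.25
  s[X_3,X_3] = ((0)·(0) + (0)·(0) + (-2)·(-2) + (1)·(1) + (1)·(1)) / 4 = 6/4 = 1.5
  Sample standard deviations s_i = √(s[i,i]):
  s(X_1) = √(9.7) = 3.1145
  s(X_2) = √(3.7) = 1.9235
  s(X_3) = √(1.5) = 1.2247

Step 3 — r_{ij} = s_{ij} / (s_i · s_j):
  r[X_1,X_1] = 1 (diagonal).
  r[X_1,X_2] = 1.95 / (3.1145 · 1.9235) = 1.95 / 5.9908 = 0.3255
  r[X_1,X_3] = -0.5 / (3.1145 · 1.2247) = -0.5 / 3.8144 = -0.1311
  r[X_2,X_2] = 1 (diagonal).
  r[X_2,X_3] = 1.25 / (1.9235 · 1.2247) = 1.25 / 2.3558 = 0.5306
  r[X_3,X_3] = 1 (diagonal).

R is symmetric with unit diagonal. Assembling:

R = [[1, 0.3255, -0.1311],
 [0.3255, 1, 0.5306],
 [-0.1311, 0.5306, 1]]


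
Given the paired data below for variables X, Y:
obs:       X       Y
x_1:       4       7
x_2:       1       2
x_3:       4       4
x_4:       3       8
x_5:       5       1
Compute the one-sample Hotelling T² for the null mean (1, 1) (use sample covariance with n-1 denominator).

Step 1 — sample mean vector:
  mean(X) = (4 + 1 + 4 + 3 + 5) / 5 = 17/5 = 3.4
  mean(Y) = (7 + 2 + 4 + 8 + 1) / 5 = 22/5 = 4.4
  x̄ = (3.4, 4.4),  deviation x̄ - mu_0 = (3.4, 4.4) - (1, 1) = (2.4, 3.4).

Step 2 — sample covariance matrix, S[i,j] = (1/(n-1)) · Σ_k (x_{k,i} - mean_i) · (x_{k,j} - mean_j), divisor n-1 = 4:
  S[X,X] = ((0.6)·(0.6) + (-2.4)·(-2.4) + (0.6)·(0.6) + (-0.4)·(-0.4) + (1.6)·(1.6)) / 4 = 9.2/4 = 2.3
  S[X,Y] = ((0.6)·(2.6) + (-2.4)·(-2.4) + (0.6)·(-0.4) + (-0.4)·(3.6) + (1.6)·(-3.4)) / 4 = 0.2/4 = 0.05
  S[Y,Y] = ((2.6)·(2.6) + (-2.4)·(-2.4) + (-0.4)·(-0.4) + (3.6)·(3.6) + (-3.4)·(-3.4)) / 4 = 37.2/4 = 9.3
  S = [[2.3, 0.05],
 [0.05, 9.3]].

Step 3 — invert S. det(S) = 2.3·9.3 - (0.05)² = 21.3875.
  S^{-1} = (1/det) · [[d, -b], [-b, a]] = [[0.4348, -0.0023],
 [-0.0023, 0.1075]].

Step 4 — quadratic form (x̄ - mu_0)^T · S^{-1} · (x̄ - mu_0):
  S^{-1} · (x̄ - mu_0) = (1.0357, 0.36),
  (x̄ - mu_0)^T · [...] = (2.4)·(1.0357) + (3.4)·(0.36) = 3.7096.

Step 5 — scale by n: T² = 5 · 3.7096 = 18.5482.

T² ≈ 18.5482


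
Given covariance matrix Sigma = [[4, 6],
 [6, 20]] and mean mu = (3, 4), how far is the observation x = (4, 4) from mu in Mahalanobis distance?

Step 1 — centre the observation: (x - mu) = (1, 0).

Step 2 — invert Sigma. det(Sigma) = 4·20 - (6)² = 44.
  Sigma^{-1} = (1/det) · [[d, -b], [-b, a]] = [[0.4545, -0.1364],
 [-0.1364, 0.0909]].

Step 3 — form the quadratic (x - mu)^T · Sigma^{-1} · (x - mu):
  Sigma^{-1} · (x - mu) = (0.4545, -0.1364).
  (x - mu)^T · [Sigma^{-1} · (x - mu)] = (1)·(0.4545) + (0)·(-0.1364) = 0.4545.

Step 4 — take square root: d = √(0.4545) ≈ 0.6742.

d(x, mu) = √(0.4545) ≈ 0.6742


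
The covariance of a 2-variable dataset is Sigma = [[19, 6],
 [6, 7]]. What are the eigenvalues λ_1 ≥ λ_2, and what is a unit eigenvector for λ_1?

Step 1 — characteristic polynomial of 2×2 Sigma:
  det(Sigma - λI) = λ² - trace · λ + det = 0.
  trace = 19 + 7 = 26, det = 19·7 - (6)² = 97.
Step 2 — discriminant:
  Δ = trace² - 4·det = 676 - 388 = 288.
Step 3 — eigenvalues:
  λ = (trace ± √Δ)/2 = (26 ± 16.9706)/2,
  λ_1 = 21.4853,  λ_2 = 4.5147.

Step 4 — unit eigenvector for λ_1: solve (Sigma - λ_1 I)v = 0. First row:
  (19 - 21.4853)·v_x + (6)·v_y = 0, i.e. (-2.4853)·v_x + (6)·v_y = 0,
  so v ∝ (b, λ_1 - a) = (6, 2.4853) = u.
  ||u|| = √((6)² + (2.4853)²) = √(42.1766) ≈ 6.4944,
  v_1 = u/||u|| ≈ (0.9239, 0.3827) (||v_1|| = 1).

λ_1 = 21.4853,  λ_2 = 4.5147;  v_1 ≈ (0.9239, 0.3827)


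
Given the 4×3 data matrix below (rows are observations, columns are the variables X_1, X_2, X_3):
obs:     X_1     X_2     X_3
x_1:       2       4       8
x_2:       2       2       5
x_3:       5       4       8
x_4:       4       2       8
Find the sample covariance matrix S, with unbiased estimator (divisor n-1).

Step 1 — column means:
  mean(X_1) = (2 + 2 + 5 + 4) / 4 = 13/4 = 3.25
  mean(X_2) = (4 + 2 + 4 + 2) / 4 = 12/4 = 3
  mean(X_3) = (8 + 5 + 8 + 8) / 4 = 29/4 = 7.25

Step 2 — sample covariance S[i,j] = (1/(n-1)) · Σ_k (x_{k,i} - mean_i) · (x_{k,j} - mean_j), with n-1 = 3.
  S[X_1,X_1] = ((-1.25)·(-1.25) + (-1.25)·(-1.25) + (1.75)·(1.75) + (0.75)·(0.75)) / 3 = 6.75/3 = 2.25
  S[X_1,X_2] = ((-1.25)·(1) + (-1.25)·(-1) + (1.75)·(1) + (0.75)·(-1)) / 3 = 1/3 = 0.3333
  S[X_1,X_3] = ((-1.25)·(0.75) + (-1.25)·(-2.25) + (1.75)·(0.75) + (0.75)·(0.75)) / 3 = 3.75/3 = 1.25
  S[X_2,X_2] = ((1)·(1) + (-1)·(-1) + (1)·(1) + (-1)·(-1)) / 3 = 4/3 = 1.3333
  S[X_2,X_3] = ((1)·(0.75) + (-1)·(-2.25) + (1)·(0.75) + (-1)·(0.75)) / 3 = 3/3 = 1
  S[X_3,X_3] = ((0.75)·(0.75) + (-2.25)·(-2.25) + (0.75)·(0.75) + (0.75)·(0.75)) / 3 = 6.75/3 = 2.25

S is symmetric (S[j,i] = S[i,j]). Assembling:

S = [[2.25, 0.3333, 1.25],
 [0.3333, 1.3333, 1],
 [1.25, 1, 2.25]]


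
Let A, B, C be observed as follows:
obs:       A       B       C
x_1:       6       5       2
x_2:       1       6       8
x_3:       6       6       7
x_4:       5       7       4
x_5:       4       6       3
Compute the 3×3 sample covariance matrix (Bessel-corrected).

Step 1 — column means:
  mean(A) = (6 + 1 + 6 + 5 + 4) / 5 = 22/5 = 4.4
  mean(B) = (5 + 6 + 6 + 7 + 6) / 5 = 30/5 = 6
  mean(C) = (2 + 8 + 7 + 4 + 3) / 5 = 24/5 = 4.8

Step 2 — sample covariance S[i,j] = (1/(n-1)) · Σ_k (x_{k,i} - mean_i) · (x_{k,j} - mean_j), with n-1 = 4.
  S[A,A] = ((1.6)·(1.6) + (-3.4)·(-3.4) + (1.6)·(1.6) + (0.6)·(0.6) + (-0.4)·(-0.4)) / 4 = 17.2/4 = 4.3
  S[A,B] = ((1.6)·(-1) + (-3.4)·(0) + (1.6)·(0) + (0.6)·(1) + (-0.4)·(0)) / 4 = -1/4 = -0.25
  S[A,C] = ((1.6)·(-2.8) + (-3.4)·(3.2) + (1.6)·(2.2) + (0.6)·(-0.8) + (-0.4)·(-1.8)) / 4 = -11.6/4 = -2.9
  S[B,B] = ((-1)·(-1) + (0)·(0) + (0)·(0) + (1)·(1) + (0)·(0)) / 4 = 2/4 = 0.5
  S[B,C] = ((-1)·(-2.8) + (0)·(3.2) + (0)·(2.2) + (1)·(-0.8) + (0)·(-1.8)) / 4 = 2/4 = 0.5
  S[C,C] = ((-2.8)·(-2.8) + (3.2)·(3.2) + (2.2)·(2.2) + (-0.8)·(-0.8) + (-1.8)·(-1.8)) / 4 = 26.8/4 = 6.7

S is symmetric (S[j,i] = S[i,j]). Assembling:

S = [[4.3, -0.25, -2.9],
 [-0.25, 0.5, 0.5],
 [-2.9, 0.5, 6.7]]


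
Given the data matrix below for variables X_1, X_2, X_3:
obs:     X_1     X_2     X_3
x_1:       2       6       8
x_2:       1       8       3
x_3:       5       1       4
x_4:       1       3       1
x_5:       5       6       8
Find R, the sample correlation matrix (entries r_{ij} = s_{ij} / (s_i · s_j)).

Step 1 — column means:
  mean(X_1) = (2 + 1 + 5 + 1 + 5) / 5 = 14/5 = 2.8
  mean(X_2) = (6 + 8 + 1 + 3 + 6) / 5 = 24/5 = 4.8
  mean(X_3) = (8 + 3 + 4 + 1 + 8) / 5 = 24/5 = 4.8

Step 2 — sample variances and covariances s[i,j] = (1/(n-1)) · Σ_k (x_{k,i} - mean_i) · (x_{k,j} - mean_j), with n-1 = 4:
  s[X_1,X_1] = ((-0.8)·(-0.8) + (-1.8)·(-1.8) + (2.2)·(2.2) + (-1.8)·(-1.8) + (2.2)·(2.2)) / 4 = 16.8/4 = 4.2
  s[X_1,X_2] = ((-0.8)·(1.2) + (-1.8)·(3.2) + (2.2)·(-3.8) + (-1.8)·(-1.8) + (2.2)·(1.2)) / 4 = -9.2/4 = -2.3
  s[X_1,X_3] = ((-0.8)·(3.2) + (-1.8)·(-1.8) + (2.2)·(-0.8) + (-1.8)·(-3.8) + (2.2)·(3.2)) / 4 = 12.8/4 = 3.2
  s[X_2,X_2] = ((1.2)·(1.2) + (3.2)·(3.2) + (-3.8)·(-3.8) + (-1.8)·(-1.8) + (1.2)·(1.2)) / 4 = 30.8/4 = 7.7
  s[X_2,X_3] = ((1.2)·(3.2) + (3.2)·(-1.8) + (-3.8)·(-0.8) + (-1.8)·(-3.8) + (1.2)·(3.2)) / 4 = 11.8/4 = 2.95
  s[X_3,X_3] = ((3.2)·(3.2) + (-1.8)·(-1.8) + (-0.8)·(-0.8) + (-3.8)·(-3.8) + (3.2)·(3.2)) / 4 = 38.8/4 = 9.7
  Sample standard deviations s_i = √(s[i,i]):
  s(X_1) = √(4.2) = 2.0494
  s(X_2) = √(7.7) = 2.7749
  s(X_3) = √(9.7) = 3.1145

Step 3 — r_{ij} = s_{ij} / (s_i · s_j):
  r[X_1,X_1] = 1 (diagonal).
  r[X_1,X_2] = -2.3 / (2.0494 · 2.7749) = -2.3 / 5.6868 = -0.4044
  r[X_1,X_3] = 3.2 / (2.0494 · 3.1145) = 3.2 / 6.3828 = 0.5013
  r[X_2,X_2] = 1 (diagonal).
  r[X_2,X_3] = 2.95 / (2.7749 · 3.1145) = 2.95 / 8.6423 = 0.3413
  r[X_3,X_3] = 1 (diagonal).

R is symmetric with unit diagonal. Assembling:

R = [[1, -0.4044, 0.5013],
 [-0.4044, 1, 0.3413],
 [0.5013, 0.3413, 1]]


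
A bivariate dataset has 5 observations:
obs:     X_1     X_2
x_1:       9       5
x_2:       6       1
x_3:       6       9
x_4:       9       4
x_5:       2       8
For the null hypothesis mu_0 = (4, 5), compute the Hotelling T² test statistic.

Step 1 — sample mean vector:
  mean(X_1) = (9 + 6 + 6 + 9 + 2) / 5 = 32/5 = 6.4
  mean(X_2) = (5 + 1 + 9 + 4 + 8) / 5 = 27/5 = 5.4
  x̄ = (6.4, 5.4),  deviation x̄ - mu_0 = (6.4, 5.4) - (4, 5) = (2.4, 0.4).

Step 2 — sample covariance matrix, S[i,j] = (1/(n-1)) · Σ_k (x_{k,i} - mean_i) · (x_{k,j} - mean_j), divisor n-1 = 4:
  S[X_1,X_1] = ((2.6)·(2.6) + (-0.4)·(-0.4) + (-0.4)·(-0.4) + (2.6)·(2.6) + (-4.4)·(-4.4)) / 4 = 33.2/4 = 8.3
  S[X_1,X_2] = ((2.6)·(-0.4) + (-0.4)·(-4.4) + (-0.4)·(3.6) + (2.6)·(-1.4) + (-4.4)·(2.6)) / 4 = -15.8/4 = -3.95
  S[X_2,X_2] = ((-0.4)·(-0.4) + (-4.4)·(-4.4) + (3.6)·(3.6) + (-1.4)·(-1.4) + (2.6)·(2.6)) / 4 = 41.2/4 = 10.3
  S = [[8.3, -3.95],
 [-3.95, 10.3]].

Step 3 — invert S. det(S) = 8.3·10.3 - (-3.95)² = 69.8875.
  S^{-1} = (1/det) · [[d, -b], [-b, a]] = [[0.1474, 0.0565],
 [0.0565, 0.1188]].

Step 4 — quadratic form (x̄ - mu_0)^T · S^{-1} · (x̄ - mu_0):
  S^{-1} · (x̄ - mu_0) = (0.3763, 0.1832),
  (x̄ - mu_0)^T · [...] = (2.4)·(0.3763) + (0.4)·(0.1832) = 0.9764.

Step 5 — scale by n: T² = 5 · 0.9764 = 4.8821.

T² ≈ 4.8821


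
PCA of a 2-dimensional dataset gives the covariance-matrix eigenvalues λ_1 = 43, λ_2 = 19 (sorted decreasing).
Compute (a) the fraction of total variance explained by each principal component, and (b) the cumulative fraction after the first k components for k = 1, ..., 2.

Step 1 — total variance = trace(Sigma) = Σ λ_i = 43 + 19 = 62.

Step 2 — fraction explained by component i = λ_i / Σ λ:
  PC1: 43/62 = 0.6935
  PC2: 19/62 = 0.3065

Step 3 — cumulative fraction after k components = (λ_1 + ... + λ_k) / Σ λ:
  k = 1: 43/62 = 0.6935
  k = 2: (43 + 19)/62 = 62/62 = 1

Summary (fraction, with percent):

explained: PC1 0.6935 (69.35%), PC2 0.3065 (30.65%);  cumulative: 0.6935, 1


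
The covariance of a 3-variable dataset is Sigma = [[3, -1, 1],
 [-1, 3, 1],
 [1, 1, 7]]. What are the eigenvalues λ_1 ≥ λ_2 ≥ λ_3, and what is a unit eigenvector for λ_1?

Step 1 — characteristic polynomial p(λ) = det(λI - Sigma) = λ³ - tr·λ² + c_1·λ - det, where tr = trace, c_1 = sum of the principal 2×2 minors, det = det(Sigma):
  tr = 3 + 3 + 7 = 13,
  c_1 = (3·3 - (-1)²) + (3·7 - (1)²) + (3·7 - (1)²) = 8 + 20 + 20 = 48,
  det = 3·(3·7 - (1)²) - (-1)·((-1)·7 - (1)·(1)) + (1)·((-1)·(1) - 3·(1)) = 3·(20) - (-1)·(-8) + (1)·(-4) = 48.
  So p(λ) = λ³ - 13λ² + 48λ - 48.
Step 2 — look for an integer root (rational root theorem: any rational root is an integer divisor of 48). Testing λ = 4:
  p(4) = 64 - 208 + 192 - 48 = 0  ✓
  Dividing out (λ - 4): p(λ) = (λ - 4)(λ² - 9λ + 12).
Step 3 — remaining eigenvalues from the quadratic λ² - 9λ + 12 = 0:
  Δ = 9² - 4·12 = 81 - 48 = 33,  λ = (9 ± √33)/2 = (9 ± 5.7446)/2 ≈ 7.3723 or 1.6277.
  Sorted: λ_1 = 7.3723,  λ_2 = 4,  λ_3 = 1.6277  (check: sum = 13 = tr ✓).

Step 4 — unit eigenvector for λ_1 ≈ 7.3723: v spans the null space of (Sigma - λ_1 I), whose rows are
  r_1 = (-4.3723, -1, 1),  r_2 = (-1, -4.3723, 1),  r_3 = (1, 1, -0.3723).
  v is orthogonal to every row, so take v ∝ r_1 × r_2 = ((-1)·(1) - (1)·(-4.3723), (1)·(-1) - (-4.3723)·(1), (-4.3723)·(-4.3723) - (-1)·(-1)) ≈ (3.3723, 3.3723, 18.1168).
  Let u = (3.3723, 3.3723, 18.1168).
  ||u|| = √((3.3723)² + (3.3723)² + (18.1168)²) = √(350.9646) ≈ 18.734,  v_1 = u/||u|| ≈ (0.18, 0.18, 0.9671) (||v_1|| = 1).

λ_1 = 7.3723,  λ_2 = 4,  λ_3 = 1.6277;  v_1 ≈ (0.18, 0.18, 0.9671)


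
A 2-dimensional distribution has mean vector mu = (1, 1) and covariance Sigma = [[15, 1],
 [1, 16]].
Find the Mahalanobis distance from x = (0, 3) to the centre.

Step 1 — centre the observation: (x - mu) = (-1, 2).

Step 2 — invert Sigma. det(Sigma) = 15·16 - (1)² = 239.
  Sigma^{-1} = (1/det) · [[d, -b], [-b, a]] = [[0.0669, -0.0042],
 [-0.0042, 0.0628]].

Step 3 — form the quadratic (x - mu)^T · Sigma^{-1} · (x - mu):
  Sigma^{-1} · (x - mu) = (-0.0753, 0.1297).
  (x - mu)^T · [Sigma^{-1} · (x - mu)] = (-1)·(-0.0753) + (2)·(0.1297) = 0.3347.

Step 4 — take square root: d = √(0.3347) ≈ 0.5786.

d(x, mu) = √(0.3347) ≈ 0.5786


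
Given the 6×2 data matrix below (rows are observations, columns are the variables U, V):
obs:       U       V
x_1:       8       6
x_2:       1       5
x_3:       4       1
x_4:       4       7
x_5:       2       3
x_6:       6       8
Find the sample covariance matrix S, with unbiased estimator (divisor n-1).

Step 1 — column means:
  mean(U) = (8 + 1 + 4 + 4 + 2 + 6) / 6 = 25/6 = 4.1667
  mean(V) = (6 + 5 + 1 + 7 + 3 + 8) / 6 = 30/6 = 5

Step 2 — sample covariance S[i,j] = (1/(n-1)) · Σ_k (x_{k,i} - mean_i) · (x_{k,j} - mean_j), with n-1 = 5.
  S[U,U] = ((3.8333)·(3.8333) + (-3.1667)·(-3.1667) + (-0.1667)·(-0.1667) + (-0.1667)·(-0.1667) + (-2.1667)·(-2.1667) + (1.8333)·(1.8333)) / 5 = 32.8333/5 = 6.5667
  S[U,V] = ((3.8333)·(1) + (-3.1667)·(0) + (-0.1667)·(-4) + (-0.1667)·(2) + (-2.1667)·(-2) + (1.8333)·(3)) / 5 = 14/5 = 2.8
  S[V,V] = ((1)·(1) + (0)·(0) + (-4)·(-4) + (2)·(2) + (-2)·(-2) + (3)·(3)) / 5 = 34/5 = 6.8

S is symmetric (S[j,i] = S[i,j]). Assembling:

S = [[6.5667, 2.8],
 [2.8, 6.8]]


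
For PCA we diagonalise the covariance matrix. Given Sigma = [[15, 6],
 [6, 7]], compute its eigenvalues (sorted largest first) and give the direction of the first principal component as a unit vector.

Step 1 — characteristic polynomial of 2×2 Sigma:
  det(Sigma - λI) = λ² - trace · λ + det = 0.
  trace = 15 + 7 = 22, det = 15·7 - (6)² = 69.
Step 2 — discriminant:
  Δ = trace² - 4·det = 484 - 276 = 208.
Step 3 — eigenvalues:
  λ = (trace ± √Δ)/2 = (22 ± 14.4222)/2,
  λ_1 = 18.2111,  λ_2 = 3.7889.

Step 4 — unit eigenvector for λ_1: solve (Sigma - λ_1 I)v = 0. First row:
  (15 - 18.2111)·v_x + (6)·v_y = 0, i.e. (-3.2111)·v_x + (6)·v_y = 0,
  so v ∝ (b, λ_1 - a) = (6, 3.2111) = u.
  ||u|| = √((6)² + (3.2111)²) = √(46.3112) ≈ 6.8052,
  v_1 = u/||u|| ≈ (0.8817, 0.4719) (||v_1|| = 1).

λ_1 = 18.2111,  λ_2 = 3.7889;  v_1 ≈ (0.8817, 0.4719)


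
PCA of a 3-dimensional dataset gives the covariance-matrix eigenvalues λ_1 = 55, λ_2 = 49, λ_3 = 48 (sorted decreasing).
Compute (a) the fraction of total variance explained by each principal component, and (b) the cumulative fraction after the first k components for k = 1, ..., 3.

Step 1 — total variance = trace(Sigma) = Σ λ_i = 55 + 49 + 48 = 152.

Step 2 — fraction explained by component i = λ_i / Σ λ:
  PC1: 55/152 = 0.3618
  PC2: 49/152 = 0.3224
  PC3: 48/152 = 0.3158

Step 3 — cumulative fraction after k components = (λ_1 + ... + λ_k) / Σ λ:
  k = 1: 55/152 = 0.3618
  k = 2: (55 + 49)/152 = 104/152 = 0.6842
  k = 3: (55 + 49 + 48)/152 = 152/152 = 1

Summary (fraction, with percent):

explained: PC1 0.3618 (36.18%), PC2 0.3224 (32.24%), PC3 0.3158 (31.58%);  cumulative: 0.3618, 0.6842, 1


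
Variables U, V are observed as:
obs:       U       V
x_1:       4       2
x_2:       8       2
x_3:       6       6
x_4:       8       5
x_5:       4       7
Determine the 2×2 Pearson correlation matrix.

Step 1 — column means:
  mean(U) = (4 + 8 + 6 + 8 + 4) / 5 = 30/5 = 6
  mean(V) = (2 + 2 + 6 + 5 + 7) / 5 = 22/5 = 4.4

Step 2 — sample variances and covariances s[i,j] = (1/(n-1)) · Σ_k (x_{k,i} - mean_i) · (x_{k,j} - mean_j), with n-1 = 4:
  s[U,U] = ((-2)·(-2) + (2)·(2) + (0)·(0) + (2)·(2) + (-2)·(-2)) / 4 = 16/4 = 4
  s[U,V] = ((-2)·(-2.4) + (2)·(-2.4) + (0)·(1.6) + (2)·(0.6) + (-2)·(2.6)) / 4 = -4/4 = -1
  s[V,V] = ((-2.4)·(-2.4) + (-2.4)·(-2.4) + (1.6)·(1.6) + (0.6)·(0.6) + (2.6)·(2.6)) / 4 = 21.2/4 = 5.3
  Sample standard deviations s_i = √(s[i,i]):
  s(U) = √(4) = 2
  s(V) = √(5.3) = 2.3022

Step 3 — r_{ij} = s_{ij} / (s_i · s_j):
  r[U,U] = 1 (diagonal).
  r[U,V] = -1 / (2 · 2.3022) = -1 / 4.6043 = -0.2172
  r[V,V] = 1 (diagonal).

R is symmetric with unit diagonal. Assembling:

R = [[1, -0.2172],
 [-0.2172, 1]]


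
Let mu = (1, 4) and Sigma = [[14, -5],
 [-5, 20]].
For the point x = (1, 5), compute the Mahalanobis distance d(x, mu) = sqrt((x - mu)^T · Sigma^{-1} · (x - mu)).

Step 1 — centre the observation: (x - mu) = (0, 1).

Step 2 — invert Sigma. det(Sigma) = 14·20 - (-5)² = 255.
  Sigma^{-1} = (1/det) · [[d, -b], [-b, a]] = [[0.0784, 0.0196],
 [0.0196, 0.0549]].

Step 3 — form the quadratic (x - mu)^T · Sigma^{-1} · (x - mu):
  Sigma^{-1} · (x - mu) = (0.0196, 0.0549).
  (x - mu)^T · [Sigma^{-1} · (x - mu)] = (0)·(0.0196) + (1)·(0.0549) = 0.0549.

Step 4 — take square root: d = √(0.0549) ≈ 0.2343.

d(x, mu) = √(0.0549) ≈ 0.2343


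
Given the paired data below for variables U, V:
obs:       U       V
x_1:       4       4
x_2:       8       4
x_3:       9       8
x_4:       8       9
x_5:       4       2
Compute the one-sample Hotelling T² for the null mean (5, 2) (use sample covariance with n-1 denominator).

Step 1 — sample mean vector:
  mean(U) = (4 + 8 + 9 + 8 + 4) / 5 = 33/5 = 6.6
  mean(V) = (4 + 4 + 8 + 9 + 2) / 5 = 27/5 = 5.4
  x̄ = (6.6, 5.4),  deviation x̄ - mu_0 = (6.6, 5.4) - (5, 2) = (1.6, 3.4).

Step 2 — sample covariance matrix, S[i,j] = (1/(n-1)) · Σ_k (x_{k,i} - mean_i) · (x_{k,j} - mean_j), divisor n-1 = 4:
  S[U,U] = ((-2.6)·(-2.6) + (1.4)·(1.4) + (2.4)·(2.4) + (1.4)·(1.4) + (-2.6)·(-2.6)) / 4 = 23.2/4 = 5.8
  S[U,V] = ((-2.6)·(-1.4) + (1.4)·(-1.4) + (2.4)·(2.6) + (1.4)·(3.6) + (-2.6)·(-3.4)) / 4 = 21.8/4 = 5.45
  S[V,V] = ((-1.4)·(-1.4) + (-1.4)·(-1.4) + (2.6)·(2.6) + (3.6)·(3.6) + (-3.4)·(-3.4)) / 4 = 35.2/4 = 8.8
  S = [[5.8, 5.45],
 [5.45, 8.8]].

Step 3 — invert S. det(S) = 5.8·8.8 - (5.45)² = 21.3375.
  S^{-1} = (1/det) · [[d, -b], [-b, a]] = [[0.4124, -0.2554],
 [-0.2554, 0.2718]].

Step 4 — quadratic form (x̄ - mu_0)^T · S^{-1} · (x̄ - mu_0):
  S^{-1} · (x̄ - mu_0) = (-0.2086, 0.5155),
  (x̄ - mu_0)^T · [...] = (1.6)·(-0.2086) + (3.4)·(0.5155) = 1.4191.

Step 5 — scale by n: T² = 5 · 1.4191 = 7.0955.

T² ≈ 7.0955


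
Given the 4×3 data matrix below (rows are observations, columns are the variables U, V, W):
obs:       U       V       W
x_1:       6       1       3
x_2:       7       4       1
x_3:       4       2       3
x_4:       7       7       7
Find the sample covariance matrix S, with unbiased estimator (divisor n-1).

Step 1 — column means:
  mean(U) = (6 + 7 + 4 + 7) / 4 = 24/4 = 6
  mean(V) = (1 + 4 + 2 + 7) / 4 = 14/4 = 3.5
  mean(W) = (3 + 1 + 3 + 7) / 4 = 14/4 = 3.5

Step 2 — sample covariance S[i,j] = (1/(n-1)) · Σ_k (x_{k,i} - mean_i) · (x_{k,j} - mean_j), with n-1 = 3.
  S[U,U] = ((0)·(0) + (1)·(1) + (-2)·(-2) + (1)·(1)) / 3 = 6/3 = 2
  S[U,V] = ((0)·(-2.5) + (1)·(0.5) + (-2)·(-1.5) + (1)·(3.5)) / 3 = 7/3 = 2.3333
  S[U,W] = ((0)·(-0.5) + (1)·(-2.5) + (-2)·(-0.5) + (1)·(3.5)) / 3 = 2/3 = 0.6667
  S[V,V] = ((-2.5)·(-2.5) + (0.5)·(0.5) + (-1.5)·(-1.5) + (3.5)·(3.5)) / 3 = 21/3 = 7
  S[V,W] = ((-2.5)·(-0.5) + (0.5)·(-2.5) + (-1.5)·(-0.5) + (3.5)·(3.5)) / 3 = 13/3 = 4.3333
  S[W,W] = ((-0.5)·(-0.5) + (-2.5)·(-2.5) + (-0.5)·(-0.5) + (3.5)·(3.5)) / 3 = 19/3 = 6.3333

S is symmetric (S[j,i] = S[i,j]). Assembling:

S = [[2, 2.3333, 0.6667],
 [2.3333, 7, 4.3333],
 [0.6667, 4.3333, 6.3333]]


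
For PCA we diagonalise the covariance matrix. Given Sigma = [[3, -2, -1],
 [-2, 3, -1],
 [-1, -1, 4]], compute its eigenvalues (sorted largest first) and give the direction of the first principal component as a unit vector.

Step 1 — characteristic polynomial p(λ) = det(λI - Sigma) = λ³ - tr·λ² + c_1·λ - det, where tr = trace, c_1 = sum of the principal 2×2 minors, det = det(Sigma):
  tr = 3 + 3 + 4 = 10,
  c_1 = (3·3 - (-2)²) + (3·4 - (-1)²) + (3·4 - (-1)²) = 5 + 11 + 11 = 27,
  det = 3·(3·4 - (-1)²) - (-2)·((-2)·4 - (-1)·(-1)) + (-1)·((-2)·(-1) - 3·(-1)) = 3·(11) - (-2)·(-9) + (-1)·(5) = 10.
  So p(λ) = λ³ - 10λ² + 27λ - 10.
Step 2 — look for an integer root (rational root theorem: any rational root is an integer divisor of 10). Testing λ = 5:
  p(5) = 125 - 250 + 135 - 10 = 0  ✓
  Dividing out (λ - 5): p(λ) = (λ - 5)(λ² - 5λ + 2).
Step 3 — remaining eigenvalues from the quadratic λ² - 5λ + 2 = 0:
  Δ = 5² - 4·2 = 25 - 8 = 17,  λ = (5 ± √17)/2 = (5 ± 4.1231)/2 ≈ 4.5616 or 0.4384.
  Sorted: λ_1 = 5,  λ_2 = 4.5616,  λ_3 = 0.4384  (check: sum = 10 = tr ✓).

Step 4 — unit eigenvector for λ_1 = 5: v spans the null space of (Sigma - λ_1 I), whose rows are
  r_1 = (-2, -2, -1),  r_2 = (-2, -2, -1),  r_3 = (-1, -1, -1).
  v is orthogonal to every row, so take v ∝ r_1 × r_3 = ((-2)·(-1) - (-1)·(-1), (-1)·(-1) - (-2)·(-1), (-2)·(-1) - (-2)·(-1)) = (1, -1, 0).
  Let u = (1, -1, 0).
  ||u|| = √((1)² + (-1)² + (0)²) = √(2) ≈ 1.4142,  v_1 = u/||u|| ≈ (0.7071, -0.7071, 0) (||v_1|| = 1).

λ_1 = 5,  λ_2 = 4.5616,  λ_3 = 0.4384;  v_1 ≈ (0.7071, -0.7071, 0)


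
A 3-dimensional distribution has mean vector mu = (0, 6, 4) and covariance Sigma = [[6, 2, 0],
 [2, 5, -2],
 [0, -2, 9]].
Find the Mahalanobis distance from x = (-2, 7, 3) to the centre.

Step 1 — centre the observation: (x - mu) = (-2, 1, -1).

Step 2 — invert Sigma (cofactor / det for 3×3, or solve directly):
  Sigma^{-1} = [[0.1952, -0.0857, -0.019],
 [-0.0857, 0.2571, 0.0571],
 [-0.019, 0.0571, 0.1238]].

Step 3 — form the quadratic (x - mu)^T · Sigma^{-1} · (x - mu):
  Sigma^{-1} · (x - mu) = (-0.4571, 0.3714, -0.0286).
  (x - mu)^T · [Sigma^{-1} · (x - mu)] = (-2)·(-0.4571) + (1)·(0.3714) + (-1)·(-0.0286) = 1.3143.

Step 4 — take square root: d = √(1.3143) ≈ 1.1464.

d(x, mu) = √(1.3143) ≈ 1.1464


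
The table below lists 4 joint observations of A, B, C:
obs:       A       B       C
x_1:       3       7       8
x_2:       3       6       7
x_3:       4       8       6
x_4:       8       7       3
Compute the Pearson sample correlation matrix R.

Step 1 — column means:
  mean(A) = (3 + 3 + 4 + 8) / 4 = 18/4 = 4.5
  mean(B) = (7 + 6 + 8 + 7) / 4 = 28/4 = 7
  mean(C) = (8 + 7 + 6 + 3) / 4 = 24/4 = 6

Step 2 — sample variances and covariances s[i,j] = (1/(n-1)) · Σ_k (x_{k,i} - mean_i) · (x_{k,j} - mean_j), with n-1 = 3:
  s[A,A] = ((-1.5)·(-1.5) + (-1.5)·(-1.5) + (-0.5)·(-0.5) + (3.5)·(3.5)) / 3 = 17/3 = 5.6667
  s[A,B] = ((-1.5)·(0) + (-1.5)·(-1) + (-0.5)·(1) + (3.5)·(0)) / 3 = 1/3 = 0.3333
  s[A,C] = ((-1.5)·(2) + (-1.5)·(1) + (-0.5)·(0) + (3.5)·(-3)) / 3 = -15/3 = -5
  s[B,B] = ((0)·(0) + (-1)·(-1) + (1)·(1) + (0)·(0)) / 3 = 2/3 = 0.6667
  s[B,C] = ((0)·(2) + (-1)·(1) + (1)·(0) + (0)·(-3)) / 3 = -1/3 = -0.3333
  s[C,C] = ((2)·(2) + (1)·(1) + (0)·(0) + (-3)·(-3)) / 3 = 14/3 = 4.6667
  Sample standard deviations s_i = √(s[i,i]):
  s(A) = √(5.6667) = 2.3805
  s(B) = √(0.6667) = 0.8165
  s(C) = √(4.6667) = 2.1602

Step 3 — r_{ij} = s_{ij} / (s_i · s_j):
  r[A,A] = 1 (diagonal).
  r[A,B] = 0.3333 / (2.3805 · 0.8165) = 0.3333 / 1.9437 = 0.1715
  r[A,C] = -5 / (2.3805 · 2.1602) = -5 / 5.1424 = -0.9723
  r[B,B] = 1 (diagonal).
  r[B,C] = -0.3333 / (0.8165 · 2.1602) = -0.3333 / 1.7638 = -0.189
  r[C,C] = 1 (diagonal).

R is symmetric with unit diagonal. Assembling:

R = [[1, 0.1715, -0.9723],
 [0.1715, 1, -0.189],
 [-0.9723, -0.189, 1]]


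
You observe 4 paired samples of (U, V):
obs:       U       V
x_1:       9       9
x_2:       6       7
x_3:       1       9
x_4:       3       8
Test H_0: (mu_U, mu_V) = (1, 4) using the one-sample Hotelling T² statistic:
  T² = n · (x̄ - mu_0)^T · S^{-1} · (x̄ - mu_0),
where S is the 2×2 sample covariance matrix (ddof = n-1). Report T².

Step 1 — sample mean vector:
  mean(U) = (9 + 6 + 1 + 3) / 4 = 19/4 = 4.75
  mean(V) = (9 + 7 + 9 + 8) / 4 = 33/4 = 8.25
  x̄ = (4.75, 8.25),  deviation x̄ - mu_0 = (4.75, 8.25) - (1, 4) = (3.75, 4.25).

Step 2 — sample covariance matrix, S[i,j] = (1/(n-1)) · Σ_k (x_{k,i} - mean_i) · (x_{k,j} - mean_j), divisor n-1 = 3:
  S[U,U] = ((4.25)·(4.25) + (1.25)·(1.25) + (-3.75)·(-3.75) + (-1.75)·(-1.75)) / 3 = 36.75/3 = 12.25
  S[U,V] = ((4.25)·(0.75) + (1.25)·(-1.25) + (-3.75)·(0.75) + (-1.75)·(-0.25)) / 3 = -0.75/3 = -0.25
  S[V,V] = ((0.75)·(0.75) + (-1.25)·(-1.25) + (0.75)·(0.75) + (-0.25)·(-0.25)) / 3 = 2.75/3 = 0.9167
  S = [[12.25, -0.25],
 [-0.25, 0.9167]].

Step 3 — invert S. det(S) = 12.25·0.9167 - (-0.25)² = 11.1667.
  S^{-1} = (1/det) · [[d, -b], [-b, a]] = [[0.0821, 0.0224],
 [0.0224, 1.097]].

Step 4 — quadratic form (x̄ - mu_0)^T · S^{-1} · (x̄ - mu_0):
  S^{-1} · (x̄ - mu_0) = (0.403, 4.7463),
  (x̄ - mu_0)^T · [...] = (3.75)·(0.403) + (4.25)·(4.7463) = 21.6828.

Step 5 — scale by n: T² = 4 · 21.6828 = 86.7313.

T² ≈ 86.7313


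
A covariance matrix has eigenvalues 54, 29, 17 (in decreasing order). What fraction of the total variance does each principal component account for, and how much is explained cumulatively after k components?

Step 1 — total variance = trace(Sigma) = Σ λ_i = 54 + 29 + 17 = 100.

Step 2 — fraction explained by component i = λ_i / Σ λ:
  PC1: 54/100 = 0.54
  PC2: 29/100 = 0.29
  PC3: 17/100 = 0.17

Step 3 — cumulative fraction after k components = (λ_1 + ... + λ_k) / Σ λ:
  k = 1: 54/100 = 0.54
  k = 2: (54 + 29)/100 = 83/100 = 0.83
  k = 3: (54 + 29 + 17)/100 = 100/100 = 1

Summary (fraction, with percent):

explained: PC1 0.54 (54%), PC2 0.29 (29%), PC3 0.17 (17%);  cumulative: 0.54, 0.83, 1


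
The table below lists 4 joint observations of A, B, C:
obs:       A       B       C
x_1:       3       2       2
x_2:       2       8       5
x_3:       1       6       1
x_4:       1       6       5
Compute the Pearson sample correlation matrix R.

Step 1 — column means:
  mean(A) = (3 + 2 + 1 + 1) / 4 = 7/4 = 1.75
  mean(B) = (2 + 8 + 6 + 6) / 4 = 22/4 = 5.5
  mean(C) = (2 + 5 + 1 + 5) / 4 = 13/4 = 3.25

Step 2 — sample variances and covariances s[i,j] = (1/(n-1)) · Σ_k (x_{k,i} - mean_i) · (x_{k,j} - mean_j), with n-1 = 3:
  s[A,A] = ((1.25)·(1.25) + (0.25)·(0.25) + (-0.75)·(-0.75) + (-0.75)·(-0.75)) / 3 = 2.75/3 = 0.9167
  s[A,B] = ((1.25)·(-3.5) + (0.25)·(2.5) + (-0.75)·(0.5) + (-0.75)·(0.5)) / 3 = -4.5/3 = -1.5
  s[A,C] = ((1.25)·(-1.25) + (0.25)·(1.75) + (-0.75)·(-2.25) + (-0.75)·(1.75)) / 3 = -0.75/3 = -0.25
  s[B,B] = ((-3.5)·(-3.5) + (2.5)·(2.5) + (0.5)·(0.5) + (0.5)·(0.5)) / 3 = 19/3 = 6.3333
  s[B,C] = ((-3.5)·(-1.25) + (2.5)·(1.75) + (0.5)·(-2.25) + (0.5)·(1.75)) / 3 = 8.5/3 = 2.8333
  s[C,C] = ((-1.25)·(-1.25) + (1.75)·(1.75) + (-2.25)·(-2.25) + (1.75)·(1.75)) / 3 = 12.75/3 = 4.25
  Sample standard deviations s_i = √(s[i,i]):
  s(A) = √(0.9167) = 0.9574
  s(B) = √(6.3333) = 2.5166
  s(C) = √(4.25) = 2.0616

Step 3 — r_{ij} = s_{ij} / (s_i · s_j):
  r[A,A] = 1 (diagonal).
  r[A,B] = -1.5 / (0.9574 · 2.5166) = -1.5 / 2.4095 = -0.6225
  r[A,C] = -0.25 / (0.9574 · 2.0616) = -0.25 / 1.9738 = -0.1267
  r[B,B] = 1 (diagonal).
  r[B,C] = 2.8333 / (2.5166 · 2.0616) = 2.8333 / 5.1881 = 0.5461
  r[C,C] = 1 (diagonal).

R is symmetric with unit diagonal. Assembling:

R = [[1, -0.6225, -0.1267],
 [-0.6225, 1, 0.5461],
 [-0.1267, 0.5461, 1]]


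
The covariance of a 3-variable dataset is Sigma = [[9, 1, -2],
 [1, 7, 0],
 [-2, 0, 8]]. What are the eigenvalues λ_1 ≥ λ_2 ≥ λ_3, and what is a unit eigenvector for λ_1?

Step 1 — characteristic polynomial p(λ) = det(λI - Sigma) = λ³ - tr·λ² + c_1·λ - det, where tr = trace, c_1 = sum of the principal 2×2 minors, det = det(Sigma):
  tr = 9 + 7 + 8 = 24,
  c_1 = (9·7 - (1)²) + (9·8 - (-2)²) + (7·8 - (0)²) = 62 + 68 + 56 = 186,
  det = 9·(7·8 - (0)²) - (1)·((1)·8 - (0)·(-2)) + (-2)·((1)·(0) - 7·(-2)) = 9·(56) - (1)·(8) + (-2)·(14) = 468.
  So p(λ) = λ³ - 24λ² + 186λ - 468.
Step 2 — look for an integer root (rational root theorem: any rational root is an integer divisor of 468). Testing λ = 6:
  p(6) = 216 - 864 + 1116 - 468 = 0  ✓
  Dividing out (λ - 6): p(λ) = (λ - 6)(λ² - 18λ + 78).
Step 3 — remaining eigenvalues from the quadratic λ² - 18λ + 78 = 0:
  Δ = 18² - 4·78 = 324 - 312 = 12,  λ = (18 ± √12)/2 = (18 ± 3.4641)/2 ≈ 10.7321 or 7.2679.
  Sorted: λ_1 = 10.7321,  λ_2 = 7.2679,  λ_3 = 6  (check: sum = 24 = tr ✓).

Step 4 — unit eigenvector for λ_1 ≈ 10.7321: v spans the null space of (Sigma - λ_1 I), whose rows are
  r_1 = (-1.7321, 1, -2),  r_2 = (1, -3.7321, 0),  r_3 = (-2, 0, -2.7321).
  v is orthogonal to every row, so take v ∝ r_1 × r_2 = ((1)·(0) - (-2)·(-3.7321), (-2)·(1) - (-1.7321)·(0), (-1.7321)·(-3.7321) - (1)·(1)) ≈ (-7.4641, -2, 5.4641).
  Rescale (multiply by -1 so the first nonzero entry is positive): u = (7.4641, 2, -5.4641).
  ||u|| = √((7.4641)² + (2)² + (-5.4641)²) = √(89.5692) ≈ 9.4641,  v_1 = u/||u|| ≈ (0.7887, 0.2113, -0.5774) (||v_1|| = 1).

λ_1 = 10.7321,  λ_2 = 7.2679,  λ_3 = 6;  v_1 ≈ (0.7887, 0.2113, -0.5774)


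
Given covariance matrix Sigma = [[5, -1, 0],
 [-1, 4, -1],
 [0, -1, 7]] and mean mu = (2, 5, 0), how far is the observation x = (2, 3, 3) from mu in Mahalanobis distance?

Step 1 — centre the observation: (x - mu) = (0, -2, 3).

Step 2 — invert Sigma (cofactor / det for 3×3, or solve directly):
  Sigma^{-1} = [[0.2109, 0.0547, 0.0078],
 [0.0547, 0.2734, 0.0391],
 [0.0078, 0.0391, 0.1484]].

Step 3 — form the quadratic (x - mu)^T · Sigma^{-1} · (x - mu):
  Sigma^{-1} · (x - mu) = (-0.0859, -0.4297, 0.3672).
  (x - mu)^T · [Sigma^{-1} · (x - mu)] = (0)·(-0.0859) + (-2)·(-0.4297) + (3)·(0.3672) = 1.9609.

Step 4 — take square root: d = √(1.9609) ≈ 1.4003.

d(x, mu) = √(1.9609) ≈ 1.4003
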